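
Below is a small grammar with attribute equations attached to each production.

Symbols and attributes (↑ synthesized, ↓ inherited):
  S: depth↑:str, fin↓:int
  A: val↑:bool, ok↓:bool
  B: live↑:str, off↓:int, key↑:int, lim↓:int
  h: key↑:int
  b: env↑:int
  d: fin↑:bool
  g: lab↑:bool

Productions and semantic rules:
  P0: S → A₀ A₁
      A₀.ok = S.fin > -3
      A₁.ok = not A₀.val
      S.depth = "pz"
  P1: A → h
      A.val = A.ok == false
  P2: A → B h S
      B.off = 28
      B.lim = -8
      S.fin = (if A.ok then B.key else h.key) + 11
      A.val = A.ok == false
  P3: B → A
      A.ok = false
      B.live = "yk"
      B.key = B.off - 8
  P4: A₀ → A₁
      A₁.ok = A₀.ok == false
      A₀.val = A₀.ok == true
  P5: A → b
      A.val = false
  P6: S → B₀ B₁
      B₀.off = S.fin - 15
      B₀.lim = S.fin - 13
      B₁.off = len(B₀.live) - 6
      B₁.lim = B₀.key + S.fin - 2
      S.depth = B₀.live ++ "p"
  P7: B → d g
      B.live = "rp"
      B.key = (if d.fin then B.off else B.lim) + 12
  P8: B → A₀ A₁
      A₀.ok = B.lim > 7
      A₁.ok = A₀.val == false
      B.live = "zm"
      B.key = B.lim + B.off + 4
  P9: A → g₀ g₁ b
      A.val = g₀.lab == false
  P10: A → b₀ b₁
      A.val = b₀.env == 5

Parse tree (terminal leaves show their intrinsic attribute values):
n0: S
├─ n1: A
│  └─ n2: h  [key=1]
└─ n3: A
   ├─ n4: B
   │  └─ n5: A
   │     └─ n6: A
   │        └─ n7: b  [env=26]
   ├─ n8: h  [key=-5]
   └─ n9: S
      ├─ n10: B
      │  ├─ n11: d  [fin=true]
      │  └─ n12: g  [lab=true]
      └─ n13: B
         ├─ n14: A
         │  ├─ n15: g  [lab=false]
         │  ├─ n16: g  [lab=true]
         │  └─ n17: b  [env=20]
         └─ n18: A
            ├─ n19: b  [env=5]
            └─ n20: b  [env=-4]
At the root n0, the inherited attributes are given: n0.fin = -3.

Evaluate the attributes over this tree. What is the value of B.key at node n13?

1. n0.fin = -3  [given at root]
2. n1.ok = false  [S.fin > -3]
3. n2.key = 1  [terminal]
4. n1.val = true  [A.ok == false]
5. n3.ok = false  [not A₀.val]
6. n4.off = 28  [28]
7. n4.lim = -8  [-8]
8. n5.ok = false  [false]
9. n6.ok = true  [A₀.ok == false]
10. n7.env = 26  [terminal]
11. n6.val = false  [false]
12. n5.val = false  [A₀.ok == true]
13. n4.live = "yk"  ["yk"]
14. n4.key = 20  [B.off - 8]
15. n8.key = -5  [terminal]
16. n9.fin = 6  [(if A.ok then B.key else h.key) + 11]
17. n10.off = -9  [S.fin - 15]
18. n10.lim = -7  [S.fin - 13]
19. n11.fin = true  [terminal]
20. n12.lab = true  [terminal]
21. n10.live = "rp"  ["rp"]
22. n10.key = 3  [(if d.fin then B.off else B.lim) + 12]
23. n13.off = -4  [len(B₀.live) - 6]
24. n13.lim = 7  [B₀.key + S.fin - 2]
25. n14.ok = false  [B.lim > 7]
26. n15.lab = false  [terminal]
27. n16.lab = true  [terminal]
28. n17.env = 20  [terminal]
29. n14.val = true  [g₀.lab == false]
30. n18.ok = false  [A₀.val == false]
31. n19.env = 5  [terminal]
32. n20.env = -4  [terminal]
33. n18.val = true  [b₀.env == 5]
34. n13.live = "zm"  ["zm"]
35. n13.key = 7  [B.lim + B.off + 4]
36. n9.depth = "rpp"  [B₀.live ++ "p"]
37. n3.val = true  [A.ok == false]
38. n0.depth = "pz"  ["pz"]

7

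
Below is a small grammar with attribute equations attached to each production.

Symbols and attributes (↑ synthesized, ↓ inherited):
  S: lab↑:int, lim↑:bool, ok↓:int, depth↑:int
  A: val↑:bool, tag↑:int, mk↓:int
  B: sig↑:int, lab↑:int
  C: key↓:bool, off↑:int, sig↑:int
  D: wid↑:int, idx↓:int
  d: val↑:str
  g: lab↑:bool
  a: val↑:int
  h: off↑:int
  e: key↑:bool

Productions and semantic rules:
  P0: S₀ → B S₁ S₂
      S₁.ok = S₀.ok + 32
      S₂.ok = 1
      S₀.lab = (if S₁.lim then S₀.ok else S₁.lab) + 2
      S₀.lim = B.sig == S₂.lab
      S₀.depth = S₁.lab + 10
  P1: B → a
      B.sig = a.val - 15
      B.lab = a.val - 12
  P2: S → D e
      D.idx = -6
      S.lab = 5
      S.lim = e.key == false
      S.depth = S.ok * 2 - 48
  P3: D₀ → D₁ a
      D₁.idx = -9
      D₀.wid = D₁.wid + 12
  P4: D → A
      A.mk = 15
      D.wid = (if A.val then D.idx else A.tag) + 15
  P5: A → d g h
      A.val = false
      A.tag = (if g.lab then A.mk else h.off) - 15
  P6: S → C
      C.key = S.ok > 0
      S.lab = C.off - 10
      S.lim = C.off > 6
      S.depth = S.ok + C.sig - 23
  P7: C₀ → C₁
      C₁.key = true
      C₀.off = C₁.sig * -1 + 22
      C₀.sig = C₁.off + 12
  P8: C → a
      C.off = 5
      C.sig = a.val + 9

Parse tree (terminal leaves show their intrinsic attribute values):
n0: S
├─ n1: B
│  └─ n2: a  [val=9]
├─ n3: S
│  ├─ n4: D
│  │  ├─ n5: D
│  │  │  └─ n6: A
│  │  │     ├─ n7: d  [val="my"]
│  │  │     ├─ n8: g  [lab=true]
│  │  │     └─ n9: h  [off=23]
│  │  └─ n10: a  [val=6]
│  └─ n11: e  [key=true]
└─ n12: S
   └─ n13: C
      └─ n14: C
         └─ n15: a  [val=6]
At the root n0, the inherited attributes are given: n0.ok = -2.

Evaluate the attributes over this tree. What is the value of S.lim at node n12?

1. n0.ok = -2  [given at root]
2. n2.val = 9  [terminal]
3. n1.sig = -6  [a.val - 15]
4. n1.lab = -3  [a.val - 12]
5. n3.ok = 30  [S₀.ok + 32]
6. n4.idx = -6  [-6]
7. n5.idx = -9  [-9]
8. n6.mk = 15  [15]
9. n7.val = "my"  [terminal]
10. n8.lab = true  [terminal]
11. n9.off = 23  [terminal]
12. n6.val = false  [false]
13. n6.tag = 0  [(if g.lab then A.mk else h.off) - 15]
14. n5.wid = 15  [(if A.val then D.idx else A.tag) + 15]
15. n10.val = 6  [terminal]
16. n4.wid = 27  [D₁.wid + 12]
17. n11.key = true  [terminal]
18. n3.lab = 5  [5]
19. n3.lim = false  [e.key == false]
20. n3.depth = 12  [S.ok * 2 - 48]
21. n12.ok = 1  [1]
22. n13.key = true  [S.ok > 0]
23. n14.key = true  [true]
24. n15.val = 6  [terminal]
25. n14.off = 5  [5]
26. n14.sig = 15  [a.val + 9]
27. n13.off = 7  [C₁.sig * -1 + 22]
28. n13.sig = 17  [C₁.off + 12]
29. n12.lab = -3  [C.off - 10]
30. n12.lim = true  [C.off > 6]
31. n12.depth = -5  [S.ok + C.sig - 23]
32. n0.lab = 7  [(if S₁.lim then S₀.ok else S₁.lab) + 2]
33. n0.lim = false  [B.sig == S₂.lab]
34. n0.depth = 15  [S₁.lab + 10]

true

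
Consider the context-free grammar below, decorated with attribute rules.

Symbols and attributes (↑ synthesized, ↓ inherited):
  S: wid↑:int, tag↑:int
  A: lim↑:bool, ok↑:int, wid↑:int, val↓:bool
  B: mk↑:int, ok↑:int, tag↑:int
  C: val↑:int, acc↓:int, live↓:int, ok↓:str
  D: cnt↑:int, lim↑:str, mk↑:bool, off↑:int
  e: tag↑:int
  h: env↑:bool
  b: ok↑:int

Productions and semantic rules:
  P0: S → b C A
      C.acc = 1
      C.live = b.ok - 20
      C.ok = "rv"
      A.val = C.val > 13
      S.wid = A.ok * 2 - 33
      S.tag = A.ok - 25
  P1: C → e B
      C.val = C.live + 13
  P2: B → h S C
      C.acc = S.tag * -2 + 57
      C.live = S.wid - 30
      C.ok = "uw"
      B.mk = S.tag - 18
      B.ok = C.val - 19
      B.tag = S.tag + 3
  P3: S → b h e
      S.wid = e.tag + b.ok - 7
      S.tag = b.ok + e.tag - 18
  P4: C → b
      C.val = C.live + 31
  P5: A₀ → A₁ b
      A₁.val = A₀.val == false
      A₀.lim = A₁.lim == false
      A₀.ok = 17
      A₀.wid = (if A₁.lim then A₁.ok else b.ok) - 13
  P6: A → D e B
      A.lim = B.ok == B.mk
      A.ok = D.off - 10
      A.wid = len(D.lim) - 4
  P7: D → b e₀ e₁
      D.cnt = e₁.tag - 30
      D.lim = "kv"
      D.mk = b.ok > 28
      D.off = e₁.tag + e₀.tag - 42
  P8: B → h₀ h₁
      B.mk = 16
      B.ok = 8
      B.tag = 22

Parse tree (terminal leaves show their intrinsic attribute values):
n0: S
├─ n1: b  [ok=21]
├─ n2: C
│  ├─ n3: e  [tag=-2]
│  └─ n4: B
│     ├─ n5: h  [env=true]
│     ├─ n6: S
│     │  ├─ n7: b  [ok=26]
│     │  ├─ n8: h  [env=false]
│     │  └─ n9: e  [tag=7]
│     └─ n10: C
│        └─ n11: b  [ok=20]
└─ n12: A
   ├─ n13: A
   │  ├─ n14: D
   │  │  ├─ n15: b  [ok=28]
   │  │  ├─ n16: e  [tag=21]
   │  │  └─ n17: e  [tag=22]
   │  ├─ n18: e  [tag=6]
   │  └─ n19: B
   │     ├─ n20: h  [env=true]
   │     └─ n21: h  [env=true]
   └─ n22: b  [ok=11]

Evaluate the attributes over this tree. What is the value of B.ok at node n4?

1. n1.ok = 21  [terminal]
2. n2.acc = 1  [1]
3. n2.live = 1  [b.ok - 20]
4. n2.ok = "rv"  ["rv"]
5. n3.tag = -2  [terminal]
6. n5.env = true  [terminal]
7. n7.ok = 26  [terminal]
8. n8.env = false  [terminal]
9. n9.tag = 7  [terminal]
10. n6.wid = 26  [e.tag + b.ok - 7]
11. n6.tag = 15  [b.ok + e.tag - 18]
12. n10.acc = 27  [S.tag * -2 + 57]
13. n10.live = -4  [S.wid - 30]
14. n10.ok = "uw"  ["uw"]
15. n11.ok = 20  [terminal]
16. n10.val = 27  [C.live + 31]
17. n4.mk = -3  [S.tag - 18]
18. n4.ok = 8  [C.val - 19]
19. n4.tag = 18  [S.tag + 3]
20. n2.val = 14  [C.live + 13]
21. n12.val = true  [C.val > 13]
22. n13.val = false  [A₀.val == false]
23. n15.ok = 28  [terminal]
24. n16.tag = 21  [terminal]
25. n17.tag = 22  [terminal]
26. n14.cnt = -8  [e₁.tag - 30]
27. n14.lim = "kv"  ["kv"]
28. n14.mk = false  [b.ok > 28]
29. n14.off = 1  [e₁.tag + e₀.tag - 42]
30. n18.tag = 6  [terminal]
31. n20.env = true  [terminal]
32. n21.env = true  [terminal]
33. n19.mk = 16  [16]
34. n19.ok = 8  [8]
35. n19.tag = 22  [22]
36. n13.lim = false  [B.ok == B.mk]
37. n13.ok = -9  [D.off - 10]
38. n13.wid = -2  [len(D.lim) - 4]
39. n22.ok = 11  [terminal]
40. n12.lim = true  [A₁.lim == false]
41. n12.ok = 17  [17]
42. n12.wid = -2  [(if A₁.lim then A₁.ok else b.ok) - 13]
43. n0.wid = 1  [A.ok * 2 - 33]
44. n0.tag = -8  [A.ok - 25]

8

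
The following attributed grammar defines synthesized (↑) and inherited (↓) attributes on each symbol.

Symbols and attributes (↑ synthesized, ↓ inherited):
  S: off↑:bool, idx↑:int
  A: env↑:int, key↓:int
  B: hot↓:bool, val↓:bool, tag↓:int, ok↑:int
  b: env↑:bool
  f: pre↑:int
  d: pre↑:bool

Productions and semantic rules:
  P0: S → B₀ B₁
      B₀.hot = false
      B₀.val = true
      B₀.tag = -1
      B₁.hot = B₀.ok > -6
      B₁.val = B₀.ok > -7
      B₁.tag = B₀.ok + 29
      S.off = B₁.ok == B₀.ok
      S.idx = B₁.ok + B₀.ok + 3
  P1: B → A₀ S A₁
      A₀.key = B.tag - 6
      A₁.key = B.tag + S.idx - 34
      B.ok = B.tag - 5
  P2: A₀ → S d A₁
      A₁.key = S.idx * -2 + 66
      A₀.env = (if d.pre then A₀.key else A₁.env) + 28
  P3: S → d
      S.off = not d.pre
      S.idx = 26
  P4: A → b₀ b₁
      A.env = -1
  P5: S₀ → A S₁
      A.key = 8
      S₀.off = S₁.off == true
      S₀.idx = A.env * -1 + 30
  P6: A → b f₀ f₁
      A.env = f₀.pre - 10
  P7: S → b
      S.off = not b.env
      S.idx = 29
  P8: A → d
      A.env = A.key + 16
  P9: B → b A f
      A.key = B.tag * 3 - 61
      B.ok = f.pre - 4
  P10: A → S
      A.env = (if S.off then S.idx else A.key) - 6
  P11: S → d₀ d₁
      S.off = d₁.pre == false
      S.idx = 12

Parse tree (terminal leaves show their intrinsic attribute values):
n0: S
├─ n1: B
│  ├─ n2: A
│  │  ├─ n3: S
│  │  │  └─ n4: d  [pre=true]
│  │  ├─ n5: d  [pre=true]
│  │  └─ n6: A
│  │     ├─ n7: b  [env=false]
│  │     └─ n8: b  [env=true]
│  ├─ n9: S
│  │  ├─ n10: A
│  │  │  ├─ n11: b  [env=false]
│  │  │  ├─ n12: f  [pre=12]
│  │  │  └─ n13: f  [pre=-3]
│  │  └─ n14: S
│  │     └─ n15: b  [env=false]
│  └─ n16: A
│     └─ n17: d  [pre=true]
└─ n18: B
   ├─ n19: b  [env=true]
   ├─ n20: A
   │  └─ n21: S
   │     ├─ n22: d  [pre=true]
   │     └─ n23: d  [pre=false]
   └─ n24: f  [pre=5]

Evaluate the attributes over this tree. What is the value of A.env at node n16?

9

1. n1.hot = false  [false]
2. n1.val = true  [true]
3. n1.tag = -1  [-1]
4. n2.key = -7  [B.tag - 6]
5. n4.pre = true  [terminal]
6. n3.off = false  [not d.pre]
7. n3.idx = 26  [26]
8. n5.pre = true  [terminal]
9. n6.key = 14  [S.idx * -2 + 66]
10. n7.env = false  [terminal]
11. n8.env = true  [terminal]
12. n6.env = -1  [-1]
13. n2.env = 21  [(if d.pre then A₀.key else A₁.env) + 28]
14. n10.key = 8  [8]
15. n11.env = false  [terminal]
16. n12.pre = 12  [terminal]
17. n13.pre = -3  [terminal]
18. n10.env = 2  [f₀.pre - 10]
19. n15.env = false  [terminal]
20. n14.off = true  [not b.env]
21. n14.idx = 29  [29]
22. n9.off = true  [S₁.off == true]
23. n9.idx = 28  [A.env * -1 + 30]
24. n16.key = -7  [B.tag + S.idx - 34]
25. n17.pre = true  [terminal]
26. n16.env = 9  [A.key + 16]
27. n1.ok = -6  [B.tag - 5]
28. n18.hot = false  [B₀.ok > -6]
29. n18.val = true  [B₀.ok > -7]
30. n18.tag = 23  [B₀.ok + 29]
31. n19.env = true  [terminal]
32. n20.key = 8  [B.tag * 3 - 61]
33. n22.pre = true  [terminal]
34. n23.pre = false  [terminal]
35. n21.off = true  [d₁.pre == false]
36. n21.idx = 12  [12]
37. n20.env = 6  [(if S.off then S.idx else A.key) - 6]
38. n24.pre = 5  [terminal]
39. n18.ok = 1  [f.pre - 4]
40. n0.off = false  [B₁.ok == B₀.ok]
41. n0.idx = -2  [B₁.ok + B₀.ok + 3]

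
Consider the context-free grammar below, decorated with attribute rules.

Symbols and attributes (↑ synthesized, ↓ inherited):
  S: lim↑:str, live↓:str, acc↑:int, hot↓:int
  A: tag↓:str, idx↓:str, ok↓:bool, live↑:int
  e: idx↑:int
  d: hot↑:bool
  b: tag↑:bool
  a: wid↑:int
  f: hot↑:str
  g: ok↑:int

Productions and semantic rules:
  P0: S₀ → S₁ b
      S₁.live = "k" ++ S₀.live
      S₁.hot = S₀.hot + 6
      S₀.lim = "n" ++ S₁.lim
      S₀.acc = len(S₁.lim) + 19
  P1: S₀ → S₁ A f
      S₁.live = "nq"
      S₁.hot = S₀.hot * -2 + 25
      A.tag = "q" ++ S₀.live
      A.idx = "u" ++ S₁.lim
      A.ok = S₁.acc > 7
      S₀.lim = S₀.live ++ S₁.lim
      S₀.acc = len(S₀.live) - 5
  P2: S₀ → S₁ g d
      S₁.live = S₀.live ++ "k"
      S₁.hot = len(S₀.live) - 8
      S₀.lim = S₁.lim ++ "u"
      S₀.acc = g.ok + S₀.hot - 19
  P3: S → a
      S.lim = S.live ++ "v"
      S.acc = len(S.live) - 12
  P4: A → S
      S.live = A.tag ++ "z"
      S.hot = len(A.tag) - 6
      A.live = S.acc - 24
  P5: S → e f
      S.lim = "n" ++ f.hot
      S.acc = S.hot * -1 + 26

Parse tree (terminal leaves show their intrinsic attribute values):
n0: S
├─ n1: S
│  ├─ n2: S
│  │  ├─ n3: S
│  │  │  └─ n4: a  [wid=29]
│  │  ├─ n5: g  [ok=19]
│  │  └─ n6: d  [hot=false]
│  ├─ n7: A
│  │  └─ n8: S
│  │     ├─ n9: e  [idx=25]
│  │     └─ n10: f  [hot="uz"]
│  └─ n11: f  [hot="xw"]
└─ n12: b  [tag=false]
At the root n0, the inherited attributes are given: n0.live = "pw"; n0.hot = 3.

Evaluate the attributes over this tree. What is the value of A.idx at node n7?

1. n0.live = "pw"  [given at root]
2. n0.hot = 3  [given at root]
3. n1.live = "kpw"  ["k" ++ S₀.live]
4. n1.hot = 9  [S₀.hot + 6]
5. n2.live = "nq"  ["nq"]
6. n2.hot = 7  [S₀.hot * -2 + 25]
7. n3.live = "nqk"  [S₀.live ++ "k"]
8. n3.hot = -6  [len(S₀.live) - 8]
9. n4.wid = 29  [terminal]
10. n3.lim = "nqkv"  [S.live ++ "v"]
11. n3.acc = -9  [len(S.live) - 12]
12. n5.ok = 19  [terminal]
13. n6.hot = false  [terminal]
14. n2.lim = "nqkvu"  [S₁.lim ++ "u"]
15. n2.acc = 7  [g.ok + S₀.hot - 19]
16. n7.tag = "qkpw"  ["q" ++ S₀.live]
17. n7.idx = "unqkvu"  ["u" ++ S₁.lim]
18. n7.ok = false  [S₁.acc > 7]
19. n8.live = "qkpwz"  [A.tag ++ "z"]
20. n8.hot = -2  [len(A.tag) - 6]
21. n9.idx = 25  [terminal]
22. n10.hot = "uz"  [terminal]
23. n8.lim = "nuz"  ["n" ++ f.hot]
24. n8.acc = 28  [S.hot * -1 + 26]
25. n7.live = 4  [S.acc - 24]
26. n11.hot = "xw"  [terminal]
27. n1.lim = "kpwnqkvu"  [S₀.live ++ S₁.lim]
28. n1.acc = -2  [len(S₀.live) - 5]
29. n12.tag = false  [terminal]
30. n0.lim = "nkpwnqkvu"  ["n" ++ S₁.lim]
31. n0.acc = 27  [len(S₁.lim) + 19]

"unqkvu"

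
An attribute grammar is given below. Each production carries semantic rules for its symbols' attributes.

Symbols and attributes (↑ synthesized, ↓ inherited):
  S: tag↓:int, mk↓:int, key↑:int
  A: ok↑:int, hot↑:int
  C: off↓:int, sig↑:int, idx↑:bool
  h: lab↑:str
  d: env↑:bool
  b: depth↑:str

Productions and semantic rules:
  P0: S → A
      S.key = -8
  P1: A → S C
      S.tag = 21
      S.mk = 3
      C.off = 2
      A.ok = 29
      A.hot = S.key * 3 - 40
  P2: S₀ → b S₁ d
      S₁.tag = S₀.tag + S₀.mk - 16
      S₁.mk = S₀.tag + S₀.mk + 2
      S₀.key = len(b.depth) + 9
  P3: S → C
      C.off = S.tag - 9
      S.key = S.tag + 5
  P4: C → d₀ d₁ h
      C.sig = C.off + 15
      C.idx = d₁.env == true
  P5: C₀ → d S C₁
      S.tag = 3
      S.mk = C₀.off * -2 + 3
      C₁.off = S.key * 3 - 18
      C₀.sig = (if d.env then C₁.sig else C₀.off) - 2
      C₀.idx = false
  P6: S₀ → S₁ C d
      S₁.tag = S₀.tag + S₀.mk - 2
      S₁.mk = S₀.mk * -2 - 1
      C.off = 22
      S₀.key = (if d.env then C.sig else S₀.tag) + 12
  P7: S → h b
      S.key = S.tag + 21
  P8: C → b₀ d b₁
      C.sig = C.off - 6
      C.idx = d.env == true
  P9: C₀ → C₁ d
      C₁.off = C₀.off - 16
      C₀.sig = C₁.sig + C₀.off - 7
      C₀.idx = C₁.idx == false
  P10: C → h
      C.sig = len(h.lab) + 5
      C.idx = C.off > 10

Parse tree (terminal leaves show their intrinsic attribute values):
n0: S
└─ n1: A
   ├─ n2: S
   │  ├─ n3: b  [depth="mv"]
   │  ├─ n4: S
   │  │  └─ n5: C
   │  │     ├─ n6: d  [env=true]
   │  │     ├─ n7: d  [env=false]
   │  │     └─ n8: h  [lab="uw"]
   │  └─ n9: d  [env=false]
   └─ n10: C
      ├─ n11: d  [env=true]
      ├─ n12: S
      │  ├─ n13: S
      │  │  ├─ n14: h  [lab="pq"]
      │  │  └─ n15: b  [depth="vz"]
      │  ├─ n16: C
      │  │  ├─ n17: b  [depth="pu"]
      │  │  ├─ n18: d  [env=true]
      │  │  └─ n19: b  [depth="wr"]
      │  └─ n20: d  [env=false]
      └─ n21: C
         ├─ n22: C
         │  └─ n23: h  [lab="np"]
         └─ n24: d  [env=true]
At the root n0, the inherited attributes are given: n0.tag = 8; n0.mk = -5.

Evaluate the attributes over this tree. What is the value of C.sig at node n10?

1. n0.tag = 8  [given at root]
2. n0.mk = -5  [given at root]
3. n2.tag = 21  [21]
4. n2.mk = 3  [3]
5. n3.depth = "mv"  [terminal]
6. n4.tag = 8  [S₀.tag + S₀.mk - 16]
7. n4.mk = 26  [S₀.tag + S₀.mk + 2]
8. n5.off = -1  [S.tag - 9]
9. n6.env = true  [terminal]
10. n7.env = false  [terminal]
11. n8.lab = "uw"  [terminal]
12. n5.sig = 14  [C.off + 15]
13. n5.idx = false  [d₁.env == true]
14. n4.key = 13  [S.tag + 5]
15. n9.env = false  [terminal]
16. n2.key = 11  [len(b.depth) + 9]
17. n10.off = 2  [2]
18. n11.env = true  [terminal]
19. n12.tag = 3  [3]
20. n12.mk = -1  [C₀.off * -2 + 3]
21. n13.tag = 0  [S₀.tag + S₀.mk - 2]
22. n13.mk = 1  [S₀.mk * -2 - 1]
23. n14.lab = "pq"  [terminal]
24. n15.depth = "vz"  [terminal]
25. n13.key = 21  [S.tag + 21]
26. n16.off = 22  [22]
27. n17.depth = "pu"  [terminal]
28. n18.env = true  [terminal]
29. n19.depth = "wr"  [terminal]
30. n16.sig = 16  [C.off - 6]
31. n16.idx = true  [d.env == true]
32. n20.env = false  [terminal]
33. n12.key = 15  [(if d.env then C.sig else S₀.tag) + 12]
34. n21.off = 27  [S.key * 3 - 18]
35. n22.off = 11  [C₀.off - 16]
36. n23.lab = "np"  [terminal]
37. n22.sig = 7  [len(h.lab) + 5]
38. n22.idx = true  [C.off > 10]
39. n24.env = true  [terminal]
40. n21.sig = 27  [C₁.sig + C₀.off - 7]
41. n21.idx = false  [C₁.idx == false]
42. n10.sig = 25  [(if d.env then C₁.sig else C₀.off) - 2]
43. n10.idx = false  [false]
44. n1.ok = 29  [29]
45. n1.hot = -7  [S.key * 3 - 40]
46. n0.key = -8  [-8]

25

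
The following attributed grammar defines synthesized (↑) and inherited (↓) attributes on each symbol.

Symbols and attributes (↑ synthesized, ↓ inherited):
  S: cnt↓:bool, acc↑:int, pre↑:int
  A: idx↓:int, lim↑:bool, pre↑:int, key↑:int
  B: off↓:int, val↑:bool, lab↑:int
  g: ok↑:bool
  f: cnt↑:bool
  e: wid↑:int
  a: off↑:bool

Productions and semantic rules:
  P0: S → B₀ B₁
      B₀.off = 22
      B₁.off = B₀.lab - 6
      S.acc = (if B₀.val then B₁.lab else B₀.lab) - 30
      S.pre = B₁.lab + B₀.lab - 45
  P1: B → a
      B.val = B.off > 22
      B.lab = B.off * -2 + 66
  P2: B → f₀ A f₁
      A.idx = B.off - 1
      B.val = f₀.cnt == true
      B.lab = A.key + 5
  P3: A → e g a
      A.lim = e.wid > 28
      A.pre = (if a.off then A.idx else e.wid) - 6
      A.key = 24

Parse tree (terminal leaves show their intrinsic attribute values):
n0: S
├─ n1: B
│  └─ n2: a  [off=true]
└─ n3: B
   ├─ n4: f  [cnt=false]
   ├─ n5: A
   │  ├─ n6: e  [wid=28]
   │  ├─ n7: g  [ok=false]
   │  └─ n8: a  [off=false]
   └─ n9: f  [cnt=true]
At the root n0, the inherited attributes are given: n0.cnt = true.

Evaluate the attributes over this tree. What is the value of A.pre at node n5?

1. n0.cnt = true  [given at root]
2. n1.off = 22  [22]
3. n2.off = true  [terminal]
4. n1.val = false  [B.off > 22]
5. n1.lab = 22  [B.off * -2 + 66]
6. n3.off = 16  [B₀.lab - 6]
7. n4.cnt = false  [terminal]
8. n5.idx = 15  [B.off - 1]
9. n6.wid = 28  [terminal]
10. n7.ok = false  [terminal]
11. n8.off = false  [terminal]
12. n5.lim = false  [e.wid > 28]
13. n5.pre = 22  [(if a.off then A.idx else e.wid) - 6]
14. n5.key = 24  [24]
15. n9.cnt = true  [terminal]
16. n3.val = false  [f₀.cnt == true]
17. n3.lab = 29  [A.key + 5]
18. n0.acc = -8  [(if B₀.val then B₁.lab else B₀.lab) - 30]
19. n0.pre = 6  [B₁.lab + B₀.lab - 45]

22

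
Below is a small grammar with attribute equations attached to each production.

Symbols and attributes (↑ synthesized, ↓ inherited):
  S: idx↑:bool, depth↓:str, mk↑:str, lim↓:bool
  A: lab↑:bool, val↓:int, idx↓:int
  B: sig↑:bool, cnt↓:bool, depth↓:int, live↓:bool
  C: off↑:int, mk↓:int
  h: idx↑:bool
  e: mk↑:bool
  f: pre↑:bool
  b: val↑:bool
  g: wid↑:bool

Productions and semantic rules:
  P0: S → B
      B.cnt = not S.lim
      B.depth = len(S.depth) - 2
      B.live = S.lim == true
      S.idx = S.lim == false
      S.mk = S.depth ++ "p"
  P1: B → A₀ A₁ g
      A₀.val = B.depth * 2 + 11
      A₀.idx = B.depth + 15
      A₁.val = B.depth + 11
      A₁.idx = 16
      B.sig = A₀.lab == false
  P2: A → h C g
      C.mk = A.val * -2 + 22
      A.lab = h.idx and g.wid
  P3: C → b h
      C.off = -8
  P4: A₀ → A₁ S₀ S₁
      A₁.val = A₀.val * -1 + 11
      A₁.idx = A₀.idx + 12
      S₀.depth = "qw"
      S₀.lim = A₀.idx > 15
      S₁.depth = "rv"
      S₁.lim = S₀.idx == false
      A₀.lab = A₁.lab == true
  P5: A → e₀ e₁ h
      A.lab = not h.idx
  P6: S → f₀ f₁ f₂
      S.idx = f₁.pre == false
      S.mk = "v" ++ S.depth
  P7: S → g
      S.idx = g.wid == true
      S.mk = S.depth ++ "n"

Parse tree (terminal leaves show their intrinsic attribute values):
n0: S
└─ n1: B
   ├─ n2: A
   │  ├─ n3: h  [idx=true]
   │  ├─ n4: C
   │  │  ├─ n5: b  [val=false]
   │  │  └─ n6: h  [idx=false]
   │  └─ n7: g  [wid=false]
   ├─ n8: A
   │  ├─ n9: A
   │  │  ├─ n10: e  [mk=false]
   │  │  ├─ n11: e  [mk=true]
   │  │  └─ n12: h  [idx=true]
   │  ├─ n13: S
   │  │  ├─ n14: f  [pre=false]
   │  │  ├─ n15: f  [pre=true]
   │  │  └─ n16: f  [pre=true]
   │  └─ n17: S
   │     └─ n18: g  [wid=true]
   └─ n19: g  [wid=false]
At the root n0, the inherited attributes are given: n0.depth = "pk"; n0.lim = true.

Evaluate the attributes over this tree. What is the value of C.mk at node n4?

1. n0.depth = "pk"  [given at root]
2. n0.lim = true  [given at root]
3. n1.cnt = false  [not S.lim]
4. n1.depth = 0  [len(S.depth) - 2]
5. n1.live = true  [S.lim == true]
6. n2.val = 11  [B.depth * 2 + 11]
7. n2.idx = 15  [B.depth + 15]
8. n3.idx = true  [terminal]
9. n4.mk = 0  [A.val * -2 + 22]
10. n5.val = false  [terminal]
11. n6.idx = false  [terminal]
12. n4.off = -8  [-8]
13. n7.wid = false  [terminal]
14. n2.lab = false  [h.idx and g.wid]
15. n8.val = 11  [B.depth + 11]
16. n8.idx = 16  [16]
17. n9.val = 0  [A₀.val * -1 + 11]
18. n9.idx = 28  [A₀.idx + 12]
19. n10.mk = false  [terminal]
20. n11.mk = true  [terminal]
21. n12.idx = true  [terminal]
22. n9.lab = false  [not h.idx]
23. n13.depth = "qw"  ["qw"]
24. n13.lim = true  [A₀.idx > 15]
25. n14.pre = false  [terminal]
26. n15.pre = true  [terminal]
27. n16.pre = true  [terminal]
28. n13.idx = false  [f₁.pre == false]
29. n13.mk = "vqw"  ["v" ++ S.depth]
30. n17.depth = "rv"  ["rv"]
31. n17.lim = true  [S₀.idx == false]
32. n18.wid = true  [terminal]
33. n17.idx = true  [g.wid == true]
34. n17.mk = "rvn"  [S.depth ++ "n"]
35. n8.lab = false  [A₁.lab == true]
36. n19.wid = false  [terminal]
37. n1.sig = true  [A₀.lab == false]
38. n0.idx = false  [S.lim == false]
39. n0.mk = "pkp"  [S.depth ++ "p"]

0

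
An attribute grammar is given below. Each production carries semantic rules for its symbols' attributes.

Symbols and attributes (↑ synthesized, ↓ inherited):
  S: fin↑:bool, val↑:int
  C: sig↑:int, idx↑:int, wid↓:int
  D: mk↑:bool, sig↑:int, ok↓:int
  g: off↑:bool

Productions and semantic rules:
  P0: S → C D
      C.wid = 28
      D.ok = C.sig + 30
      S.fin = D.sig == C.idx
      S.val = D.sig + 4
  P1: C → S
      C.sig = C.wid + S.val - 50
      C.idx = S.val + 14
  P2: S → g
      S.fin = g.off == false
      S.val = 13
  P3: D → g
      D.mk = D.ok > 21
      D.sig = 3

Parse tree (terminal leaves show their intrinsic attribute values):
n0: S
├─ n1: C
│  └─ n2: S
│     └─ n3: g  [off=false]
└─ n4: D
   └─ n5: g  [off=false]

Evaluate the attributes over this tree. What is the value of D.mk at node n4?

1. n1.wid = 28  [28]
2. n3.off = false  [terminal]
3. n2.fin = true  [g.off == false]
4. n2.val = 13  [13]
5. n1.sig = -9  [C.wid + S.val - 50]
6. n1.idx = 27  [S.val + 14]
7. n4.ok = 21  [C.sig + 30]
8. n5.off = false  [terminal]
9. n4.mk = false  [D.ok > 21]
10. n4.sig = 3  [3]
11. n0.fin = false  [D.sig == C.idx]
12. n0.val = 7  [D.sig + 4]

false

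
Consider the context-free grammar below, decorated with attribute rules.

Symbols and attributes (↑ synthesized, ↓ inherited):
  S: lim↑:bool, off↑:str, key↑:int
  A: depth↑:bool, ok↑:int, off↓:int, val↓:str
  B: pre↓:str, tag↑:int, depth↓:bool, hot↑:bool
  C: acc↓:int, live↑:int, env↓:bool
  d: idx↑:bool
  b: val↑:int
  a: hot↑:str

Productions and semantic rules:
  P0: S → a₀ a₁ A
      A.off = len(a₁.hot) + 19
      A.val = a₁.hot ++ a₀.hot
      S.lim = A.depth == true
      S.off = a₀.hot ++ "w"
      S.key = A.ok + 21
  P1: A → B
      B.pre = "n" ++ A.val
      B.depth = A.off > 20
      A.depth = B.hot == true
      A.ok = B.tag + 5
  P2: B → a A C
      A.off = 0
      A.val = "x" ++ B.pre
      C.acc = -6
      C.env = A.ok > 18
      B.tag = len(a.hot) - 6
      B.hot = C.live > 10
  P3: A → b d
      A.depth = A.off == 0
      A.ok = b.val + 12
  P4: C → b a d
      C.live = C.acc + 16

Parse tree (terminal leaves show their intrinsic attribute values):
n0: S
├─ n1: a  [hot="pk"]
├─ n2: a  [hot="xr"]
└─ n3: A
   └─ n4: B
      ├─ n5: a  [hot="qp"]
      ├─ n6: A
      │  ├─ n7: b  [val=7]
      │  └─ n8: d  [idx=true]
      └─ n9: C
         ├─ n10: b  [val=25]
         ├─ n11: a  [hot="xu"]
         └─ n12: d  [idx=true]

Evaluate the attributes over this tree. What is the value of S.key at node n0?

22

1. n1.hot = "pk"  [terminal]
2. n2.hot = "xr"  [terminal]
3. n3.off = 21  [len(a₁.hot) + 19]
4. n3.val = "xrpk"  [a₁.hot ++ a₀.hot]
5. n4.pre = "nxrpk"  ["n" ++ A.val]
6. n4.depth = true  [A.off > 20]
7. n5.hot = "qp"  [terminal]
8. n6.off = 0  [0]
9. n6.val = "xnxrpk"  ["x" ++ B.pre]
10. n7.val = 7  [terminal]
11. n8.idx = true  [terminal]
12. n6.depth = true  [A.off == 0]
13. n6.ok = 19  [b.val + 12]
14. n9.acc = -6  [-6]
15. n9.env = true  [A.ok > 18]
16. n10.val = 25  [terminal]
17. n11.hot = "xu"  [terminal]
18. n12.idx = true  [terminal]
19. n9.live = 10  [C.acc + 16]
20. n4.tag = -4  [len(a.hot) - 6]
21. n4.hot = false  [C.live > 10]
22. n3.depth = false  [B.hot == true]
23. n3.ok = 1  [B.tag + 5]
24. n0.lim = false  [A.depth == true]
25. n0.off = "pkw"  [a₀.hot ++ "w"]
26. n0.key = 22  [A.ok + 21]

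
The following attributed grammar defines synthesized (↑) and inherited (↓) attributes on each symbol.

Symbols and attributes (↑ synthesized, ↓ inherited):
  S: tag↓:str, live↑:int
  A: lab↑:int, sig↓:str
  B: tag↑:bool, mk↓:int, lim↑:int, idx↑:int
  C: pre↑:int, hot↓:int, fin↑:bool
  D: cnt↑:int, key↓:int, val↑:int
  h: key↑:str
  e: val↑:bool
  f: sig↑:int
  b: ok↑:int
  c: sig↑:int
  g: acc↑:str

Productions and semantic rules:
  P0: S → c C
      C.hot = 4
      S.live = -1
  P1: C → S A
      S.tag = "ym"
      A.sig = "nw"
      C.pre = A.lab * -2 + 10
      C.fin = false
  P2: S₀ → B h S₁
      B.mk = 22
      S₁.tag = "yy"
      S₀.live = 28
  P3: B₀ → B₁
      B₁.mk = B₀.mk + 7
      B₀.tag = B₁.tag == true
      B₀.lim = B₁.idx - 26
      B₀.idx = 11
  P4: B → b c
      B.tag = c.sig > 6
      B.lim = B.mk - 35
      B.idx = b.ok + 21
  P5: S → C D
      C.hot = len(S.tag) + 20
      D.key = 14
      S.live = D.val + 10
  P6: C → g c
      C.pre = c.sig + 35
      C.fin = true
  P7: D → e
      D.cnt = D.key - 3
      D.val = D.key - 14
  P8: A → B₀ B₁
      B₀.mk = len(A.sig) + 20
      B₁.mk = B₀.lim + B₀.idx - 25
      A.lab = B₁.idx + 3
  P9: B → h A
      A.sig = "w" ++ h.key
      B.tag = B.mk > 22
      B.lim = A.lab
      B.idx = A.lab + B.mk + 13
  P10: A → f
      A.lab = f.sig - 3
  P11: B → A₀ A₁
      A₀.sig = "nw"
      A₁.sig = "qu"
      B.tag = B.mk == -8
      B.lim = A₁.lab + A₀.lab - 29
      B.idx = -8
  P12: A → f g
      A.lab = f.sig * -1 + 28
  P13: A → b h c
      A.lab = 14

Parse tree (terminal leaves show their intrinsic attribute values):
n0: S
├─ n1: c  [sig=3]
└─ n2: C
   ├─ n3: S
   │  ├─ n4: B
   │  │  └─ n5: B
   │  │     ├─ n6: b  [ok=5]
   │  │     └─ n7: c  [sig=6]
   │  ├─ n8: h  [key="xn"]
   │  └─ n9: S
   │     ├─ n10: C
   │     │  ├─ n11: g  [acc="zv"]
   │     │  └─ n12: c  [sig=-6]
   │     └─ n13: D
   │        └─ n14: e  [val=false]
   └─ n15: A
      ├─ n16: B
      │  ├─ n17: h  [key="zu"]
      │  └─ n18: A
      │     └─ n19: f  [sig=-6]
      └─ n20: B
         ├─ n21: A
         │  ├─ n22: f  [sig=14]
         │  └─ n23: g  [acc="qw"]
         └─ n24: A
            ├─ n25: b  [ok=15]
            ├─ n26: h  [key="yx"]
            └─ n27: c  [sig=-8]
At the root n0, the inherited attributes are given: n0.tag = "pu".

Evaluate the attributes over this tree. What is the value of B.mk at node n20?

1. n0.tag = "pu"  [given at root]
2. n1.sig = 3  [terminal]
3. n2.hot = 4  [4]
4. n3.tag = "ym"  ["ym"]
5. n4.mk = 22  [22]
6. n5.mk = 29  [B₀.mk + 7]
7. n6.ok = 5  [terminal]
8. n7.sig = 6  [terminal]
9. n5.tag = false  [c.sig > 6]
10. n5.lim = -6  [B.mk - 35]
11. n5.idx = 26  [b.ok + 21]
12. n4.tag = false  [B₁.tag == true]
13. n4.lim = 0  [B₁.idx - 26]
14. n4.idx = 11  [11]
15. n8.key = "xn"  [terminal]
16. n9.tag = "yy"  ["yy"]
17. n10.hot = 22  [len(S.tag) + 20]
18. n11.acc = "zv"  [terminal]
19. n12.sig = -6  [terminal]
20. n10.pre = 29  [c.sig + 35]
21. n10.fin = true  [true]
22. n13.key = 14  [14]
23. n14.val = false  [terminal]
24. n13.cnt = 11  [D.key - 3]
25. n13.val = 0  [D.key - 14]
26. n9.live = 10  [D.val + 10]
27. n3.live = 28  [28]
28. n15.sig = "nw"  ["nw"]
29. n16.mk = 22  [len(A.sig) + 20]
30. n17.key = "zu"  [terminal]
31. n18.sig = "wzu"  ["w" ++ h.key]
32. n19.sig = -6  [terminal]
33. n18.lab = -9  [f.sig - 3]
34. n16.tag = false  [B.mk > 22]
35. n16.lim = -9  [A.lab]
36. n16.idx = 26  [A.lab + B.mk + 13]
37. n20.mk = -8  [B₀.lim + B₀.idx - 25]
38. n21.sig = "nw"  ["nw"]
39. n22.sig = 14  [terminal]
40. n23.acc = "qw"  [terminal]
41. n21.lab = 14  [f.sig * -1 + 28]
42. n24.sig = "qu"  ["qu"]
43. n25.ok = 15  [terminal]
44. n26.key = "yx"  [terminal]
45. n27.sig = -8  [terminal]
46. n24.lab = 14  [14]
47. n20.tag = true  [B.mk == -8]
48. n20.lim = -1  [A₁.lab + A₀.lab - 29]
49. n20.idx = -8  [-8]
50. n15.lab = -5  [B₁.idx + 3]
51. n2.pre = 20  [A.lab * -2 + 10]
52. n2.fin = false  [false]
53. n0.live = -1  [-1]

-8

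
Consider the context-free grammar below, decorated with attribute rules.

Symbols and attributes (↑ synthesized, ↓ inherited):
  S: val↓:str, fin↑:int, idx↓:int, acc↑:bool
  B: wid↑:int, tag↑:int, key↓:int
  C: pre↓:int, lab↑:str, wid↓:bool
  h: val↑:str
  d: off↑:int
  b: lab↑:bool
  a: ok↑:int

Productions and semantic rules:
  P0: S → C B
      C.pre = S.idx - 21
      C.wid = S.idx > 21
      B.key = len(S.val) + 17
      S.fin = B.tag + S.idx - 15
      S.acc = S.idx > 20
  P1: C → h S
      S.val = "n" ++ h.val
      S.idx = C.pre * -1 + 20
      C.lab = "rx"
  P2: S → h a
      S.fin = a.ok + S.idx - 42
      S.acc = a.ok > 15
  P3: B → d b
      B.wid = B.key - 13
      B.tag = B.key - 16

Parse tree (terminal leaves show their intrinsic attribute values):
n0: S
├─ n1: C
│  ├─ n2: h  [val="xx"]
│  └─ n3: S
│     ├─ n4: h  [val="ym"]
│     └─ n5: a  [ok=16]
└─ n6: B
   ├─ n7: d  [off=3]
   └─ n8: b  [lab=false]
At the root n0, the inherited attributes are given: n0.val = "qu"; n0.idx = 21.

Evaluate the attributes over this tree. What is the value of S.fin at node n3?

1. n0.val = "qu"  [given at root]
2. n0.idx = 21  [given at root]
3. n1.pre = 0  [S.idx - 21]
4. n1.wid = false  [S.idx > 21]
5. n2.val = "xx"  [terminal]
6. n3.val = "nxx"  ["n" ++ h.val]
7. n3.idx = 20  [C.pre * -1 + 20]
8. n4.val = "ym"  [terminal]
9. n5.ok = 16  [terminal]
10. n3.fin = -6  [a.ok + S.idx - 42]
11. n3.acc = true  [a.ok > 15]
12. n1.lab = "rx"  ["rx"]
13. n6.key = 19  [len(S.val) + 17]
14. n7.off = 3  [terminal]
15. n8.lab = false  [terminal]
16. n6.wid = 6  [B.key - 13]
17. n6.tag = 3  [B.key - 16]
18. n0.fin = 9  [B.tag + S.idx - 15]
19. n0.acc = true  [S.idx > 20]

-6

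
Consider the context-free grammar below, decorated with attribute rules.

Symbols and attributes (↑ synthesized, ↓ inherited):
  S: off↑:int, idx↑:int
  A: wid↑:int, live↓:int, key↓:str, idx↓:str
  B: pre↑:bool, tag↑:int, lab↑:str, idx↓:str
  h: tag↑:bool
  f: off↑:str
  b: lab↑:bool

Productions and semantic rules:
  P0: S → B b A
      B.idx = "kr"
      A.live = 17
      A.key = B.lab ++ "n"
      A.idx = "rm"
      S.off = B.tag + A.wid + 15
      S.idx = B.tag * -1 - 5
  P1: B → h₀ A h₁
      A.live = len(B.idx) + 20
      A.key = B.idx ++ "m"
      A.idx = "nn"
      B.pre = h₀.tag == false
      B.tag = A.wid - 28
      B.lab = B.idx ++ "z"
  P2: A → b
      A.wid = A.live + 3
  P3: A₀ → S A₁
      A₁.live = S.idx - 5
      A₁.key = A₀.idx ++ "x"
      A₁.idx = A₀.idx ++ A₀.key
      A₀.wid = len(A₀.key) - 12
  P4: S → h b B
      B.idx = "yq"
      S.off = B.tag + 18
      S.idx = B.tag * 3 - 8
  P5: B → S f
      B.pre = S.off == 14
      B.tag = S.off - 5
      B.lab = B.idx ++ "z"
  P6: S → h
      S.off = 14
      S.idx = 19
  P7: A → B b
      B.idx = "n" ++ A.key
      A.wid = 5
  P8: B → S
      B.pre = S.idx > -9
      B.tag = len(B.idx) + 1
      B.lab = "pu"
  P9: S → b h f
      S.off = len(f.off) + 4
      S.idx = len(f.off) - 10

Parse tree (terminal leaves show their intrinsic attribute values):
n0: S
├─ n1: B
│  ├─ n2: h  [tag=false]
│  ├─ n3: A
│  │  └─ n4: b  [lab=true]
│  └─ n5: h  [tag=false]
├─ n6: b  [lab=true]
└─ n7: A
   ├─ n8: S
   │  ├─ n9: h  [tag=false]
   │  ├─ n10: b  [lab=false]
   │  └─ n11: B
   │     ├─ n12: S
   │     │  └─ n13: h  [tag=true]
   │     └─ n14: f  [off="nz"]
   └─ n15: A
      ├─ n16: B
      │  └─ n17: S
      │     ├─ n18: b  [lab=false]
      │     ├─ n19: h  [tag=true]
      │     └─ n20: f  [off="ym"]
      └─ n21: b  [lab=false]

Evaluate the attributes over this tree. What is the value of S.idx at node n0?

1. n1.idx = "kr"  ["kr"]
2. n2.tag = false  [terminal]
3. n3.live = 22  [len(B.idx) + 20]
4. n3.key = "krm"  [B.idx ++ "m"]
5. n3.idx = "nn"  ["nn"]
6. n4.lab = true  [terminal]
7. n3.wid = 25  [A.live + 3]
8. n5.tag = false  [terminal]
9. n1.pre = true  [h₀.tag == false]
10. n1.tag = -3  [A.wid - 28]
11. n1.lab = "krz"  [B.idx ++ "z"]
12. n6.lab = true  [terminal]
13. n7.live = 17  [17]
14. n7.key = "krzn"  [B.lab ++ "n"]
15. n7.idx = "rm"  ["rm"]
16. n9.tag = false  [terminal]
17. n10.lab = false  [terminal]
18. n11.idx = "yq"  ["yq"]
19. n13.tag = true  [terminal]
20. n12.off = 14  [14]
21. n12.idx = 19  [19]
22. n14.off = "nz"  [terminal]
23. n11.pre = true  [S.off == 14]
24. n11.tag = 9  [S.off - 5]
25. n11.lab = "yqz"  [B.idx ++ "z"]
26. n8.off = 27  [B.tag + 18]
27. n8.idx = 19  [B.tag * 3 - 8]
28. n15.live = 14  [S.idx - 5]
29. n15.key = "rmx"  [A₀.idx ++ "x"]
30. n15.idx = "rmkrzn"  [A₀.idx ++ A₀.key]
31. n16.idx = "nrmx"  ["n" ++ A.key]
32. n18.lab = false  [terminal]
33. n19.tag = true  [terminal]
34. n20.off = "ym"  [terminal]
35. n17.off = 6  [len(f.off) + 4]
36. n17.idx = -8  [len(f.off) - 10]
37. n16.pre = true  [S.idx > -9]
38. n16.tag = 5  [len(B.idx) + 1]
39. n16.lab = "pu"  ["pu"]
40. n21.lab = false  [terminal]
41. n15.wid = 5  [5]
42. n7.wid = -8  [len(A₀.key) - 12]
43. n0.off = 4  [B.tag + A.wid + 15]
44. n0.idx = -2  [B.tag * -1 - 5]

-2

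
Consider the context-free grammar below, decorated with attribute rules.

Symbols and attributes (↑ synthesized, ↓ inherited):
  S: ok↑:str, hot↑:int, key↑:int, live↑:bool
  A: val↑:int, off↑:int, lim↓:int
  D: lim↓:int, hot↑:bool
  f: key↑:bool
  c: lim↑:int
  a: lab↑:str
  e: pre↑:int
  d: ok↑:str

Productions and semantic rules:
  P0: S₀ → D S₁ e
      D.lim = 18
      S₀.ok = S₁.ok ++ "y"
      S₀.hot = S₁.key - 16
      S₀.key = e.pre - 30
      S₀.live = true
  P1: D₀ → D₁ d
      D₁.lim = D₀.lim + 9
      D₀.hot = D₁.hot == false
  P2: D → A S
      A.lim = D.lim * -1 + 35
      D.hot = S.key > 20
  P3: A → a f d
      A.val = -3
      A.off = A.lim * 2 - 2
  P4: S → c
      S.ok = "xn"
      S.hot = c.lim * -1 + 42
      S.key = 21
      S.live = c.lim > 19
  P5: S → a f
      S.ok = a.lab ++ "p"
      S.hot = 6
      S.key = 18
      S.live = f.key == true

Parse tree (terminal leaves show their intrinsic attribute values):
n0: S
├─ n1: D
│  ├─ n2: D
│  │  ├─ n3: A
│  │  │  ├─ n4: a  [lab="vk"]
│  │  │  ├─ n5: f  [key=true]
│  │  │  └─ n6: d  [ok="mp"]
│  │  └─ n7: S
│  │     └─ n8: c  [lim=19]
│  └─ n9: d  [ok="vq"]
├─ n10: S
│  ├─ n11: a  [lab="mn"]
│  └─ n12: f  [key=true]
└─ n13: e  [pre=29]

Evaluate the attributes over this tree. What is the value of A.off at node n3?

1. n1.lim = 18  [18]
2. n2.lim = 27  [D₀.lim + 9]
3. n3.lim = 8  [D.lim * -1 + 35]
4. n4.lab = "vk"  [terminal]
5. n5.key = true  [terminal]
6. n6.ok = "mp"  [terminal]
7. n3.val = -3  [-3]
8. n3.off = 14  [A.lim * 2 - 2]
9. n8.lim = 19  [terminal]
10. n7.ok = "xn"  ["xn"]
11. n7.hot = 23  [c.lim * -1 + 42]
12. n7.key = 21  [21]
13. n7.live = false  [c.lim > 19]
14. n2.hot = true  [S.key > 20]
15. n9.ok = "vq"  [terminal]
16. n1.hot = false  [D₁.hot == false]
17. n11.lab = "mn"  [terminal]
18. n12.key = true  [terminal]
19. n10.ok = "mnp"  [a.lab ++ "p"]
20. n10.hot = 6  [6]
21. n10.key = 18  [18]
22. n10.live = true  [f.key == true]
23. n13.pre = 29  [terminal]
24. n0.ok = "mnpy"  [S₁.ok ++ "y"]
25. n0.hot = 2  [S₁.key - 16]
26. n0.key = -1  [e.pre - 30]
27. n0.live = true  [true]

14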